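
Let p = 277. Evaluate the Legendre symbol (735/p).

First reduce: 735 ≡ 181 (mod 277).
Reciprocity: 181 ≡ 1 and 277 ≡ 1 (mod 4), so (181/277) = +(277/181).
Reduce top mod 181: now compute (96/181).
Pull out 2^5: since 181 ≡ 5 (mod 8), (2/181) = -1, so (2/181)^5 = -1.
Reciprocity: 3 ≡ 3 and 181 ≡ 1 (mod 4), so (3/181) = +(181/3).
Reduce top mod 3: now compute (1/3).
Reached (1/3) = 1. Collecting the sign flips along the way, the symbol is -1.

-1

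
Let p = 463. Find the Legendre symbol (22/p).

Euler's criterion: (22/463) ≡ 22^231 (mod 463).
22^2 ≡ 21 (mod 463)
22^4 ≡ 441 (mod 463)
22^8 ≡ 21 (mod 463)
22^16 ≡ 441 (mod 463)
22^32 ≡ 21 (mod 463)
22^64 ≡ 441 (mod 463)
22^128 ≡ 21 (mod 463)
22^231 = 22^(128+64+32+4+2+1) ≡ 462 (mod 463).
Result is 462 ≡ −1, so (22/463) = −1.

-1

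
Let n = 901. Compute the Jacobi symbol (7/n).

Reciprocity: 7 ≡ 3 and 901 ≡ 1 (mod 4), so (7/901) = +(901/7).
Reduce top mod 7: now compute (5/7).
Reciprocity: 5 ≡ 1 and 7 ≡ 3 (mod 4), so (5/7) = +(7/5).
Reduce top mod 5: now compute (2/5).
Pull out 2: since 5 ≡ 5 (mod 8), (2/5) = -1.
Reached (1/5) = 1. Collecting the sign flips along the way, the symbol is -1.

-1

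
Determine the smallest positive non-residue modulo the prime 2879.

7

(2/2879) = +1, so 2 is a residue.
(3/2879) = +1, so 3 is a residue.
(4/2879) = +1, so 4 is a residue.
(5/2879) = +1, so 5 is a residue.
(6/2879) = +1, so 6 is a residue.
(7/2879) = −1, so 7 is the smallest positive non-residue mod 2879.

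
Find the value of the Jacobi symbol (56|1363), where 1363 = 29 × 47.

-1

Pull out 2^3: since 1363 ≡ 3 (mod 8), (2/1363) = -1, so (2/1363)^3 = -1.
Reciprocity: 7 ≡ 3 and 1363 ≡ 3 (mod 4), so (7/1363) = −(1363/7).
Reduce top mod 7: now compute (5/7).
Reciprocity: 5 ≡ 1 and 7 ≡ 3 (mod 4), so (5/7) = +(7/5).
Reduce top mod 5: now compute (2/5).
Pull out 2: since 5 ≡ 5 (mod 8), (2/5) = -1.
Reached (1/5) = 1. Collecting the sign flips along the way, the symbol is -1.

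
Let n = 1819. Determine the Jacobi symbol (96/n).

1

Pull out 2^5: since 1819 ≡ 3 (mod 8), (2/1819) = -1, so (2/1819)^5 = -1.
Reciprocity: 3 ≡ 3 and 1819 ≡ 3 (mod 4), so (3/1819) = −(1819/3).
Reduce top mod 3: now compute (1/3).
Reached (1/3) = 1. Collecting the sign flips along the way, the symbol is +1.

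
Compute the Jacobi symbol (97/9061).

Reciprocity: 97 ≡ 1 and 9061 ≡ 1 (mod 4), so (97/9061) = +(9061/97).
Reduce top mod 97: now compute (40/97).
Pull out 2^3: since 97 ≡ 1 (mod 8), (2/97) = +1, so (2/97)^3 = +1.
Reciprocity: 5 ≡ 1 and 97 ≡ 1 (mod 4), so (5/97) = +(97/5).
Reduce top mod 5: now compute (2/5).
Pull out 2: since 5 ≡ 5 (mod 8), (2/5) = -1.
Reached (1/5) = 1. Collecting the sign flips along the way, the symbol is -1.

-1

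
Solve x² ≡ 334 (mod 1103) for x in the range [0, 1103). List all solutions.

Since 1103 ≡ 3 (mod 4), a square root of 334 is 334^((1103+1)/4) = 334^276 mod 1103.
Repeated squaring: 334^2≡153, 334^4≡246, 334^8≡954, 334^16≡141, 334^32≡27, 334^64≡729, 334^128≡898, 334^256≡111 (mod 1103).
334^276 = 334^(256+16+4) ≡ 676 (mod 1103).
Check: 676² = 456976 ≡ 334 (mod 1103). The two roots are 427 and 676.

427, 676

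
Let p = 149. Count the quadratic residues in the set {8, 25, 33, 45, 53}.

4

(8/149) = -1 → non-residue.
(25/149) = +1 → QR.
(33/149) = +1 → QR.
(45/149) = +1 → QR.
(53/149) = +1 → QR.
Total quadratic residues among the 5: 4.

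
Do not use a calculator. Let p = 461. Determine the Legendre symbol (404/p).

Pull out 2^2: since 461 ≡ 5 (mod 8), (2/461) = -1, so (2/461)^2 = +1.
Reciprocity: 101 ≡ 1 and 461 ≡ 1 (mod 4), so (101/461) = +(461/101).
Reduce top mod 101: now compute (57/101).
Reciprocity: 57 ≡ 1 and 101 ≡ 1 (mod 4), so (57/101) = +(101/57).
Reduce top mod 57: now compute (44/57).
Pull out 2^2: since 57 ≡ 1 (mod 8), (2/57) = +1, so (2/57)^2 = +1.
Reciprocity: 11 ≡ 3 and 57 ≡ 1 (mod 4), so (11/57) = +(57/11).
Reduce top mod 11: now compute (2/11).
Pull out 2: since 11 ≡ 3 (mod 8), (2/11) = -1.
Reached (1/11) = 1. Collecting the sign flips along the way, the symbol is -1.

-1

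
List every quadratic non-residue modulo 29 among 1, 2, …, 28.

Square k = 1,…,14 (k and 29−k give the same square):
1²=1, 2²=4, 3²=9, 4²=16, 5²=25, 6²≡7, 7²≡20, 8²≡6, 9²≡23, 10²≡13, 11²≡5, 12²≡28, 13²≡24, 14²≡22 (mod 29).
The residues are {1, 4, 5, 6, 7, 9, 13, 16, 20, 22, 23, 24, 25, 28}; the non-residues are the remaining 14 nonzero classes.

2 3 8 10 11 12 14 15 17 18 19 21 26 27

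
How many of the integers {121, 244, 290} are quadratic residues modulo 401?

(121/401) = +1 → QR.
(244/401) = -1 → non-residue.
(290/401) = +1 → QR.
Total quadratic residues among the 3: 2.

2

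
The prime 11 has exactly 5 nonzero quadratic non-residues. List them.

Square k = 1,…,5 (k and 11−k give the same square):
1²=1, 2²=4, 3²=9, 4²≡5, 5²≡3 (mod 11).
The residues are {1, 3, 4, 5, 9}; the non-residues are the remaining 5 nonzero classes.

2, 6, 7, 8, 10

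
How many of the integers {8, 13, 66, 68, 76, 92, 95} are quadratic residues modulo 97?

(8/97) = +1 → QR.
(13/97) = -1 → non-residue.
(66/97) = +1 → QR.
(68/97) = -1 → non-residue.
(76/97) = -1 → non-residue.
(92/97) = -1 → non-residue.
(95/97) = +1 → QR.
Total quadratic residues among the 7: 3.

3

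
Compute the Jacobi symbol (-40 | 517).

First reduce: -40 ≡ 477 (mod 517).
Reciprocity: 477 ≡ 1 and 517 ≡ 1 (mod 4), so (477/517) = +(517/477).
Reduce top mod 477: now compute (40/477).
Pull out 2^3: since 477 ≡ 5 (mod 8), (2/477) = -1, so (2/477)^3 = -1.
Reciprocity: 5 ≡ 1 and 477 ≡ 1 (mod 4), so (5/477) = +(477/5).
Reduce top mod 5: now compute (2/5).
Pull out 2: since 5 ≡ 5 (mod 8), (2/5) = -1.
Reached (1/5) = 1. Collecting the sign flips along the way, the symbol is +1.

1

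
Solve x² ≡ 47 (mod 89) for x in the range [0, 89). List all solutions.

15, 74

89 ≡ 1 (mod 4), so we find a root by search.
Trying successive values, 15² = 225 ≡ 47 (mod 89). The other root is 89 − 15 = 74.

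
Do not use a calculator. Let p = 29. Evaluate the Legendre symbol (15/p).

-1

Reciprocity: 15 ≡ 3 and 29 ≡ 1 (mod 4), so (15/29) = +(29/15).
Reduce top mod 15: now compute (14/15).
Pull out 2: since 15 ≡ 7 (mod 8), (2/15) = +1.
Reciprocity: 7 ≡ 3 and 15 ≡ 3 (mod 4), so (7/15) = −(15/7).
Reduce top mod 7: now compute (1/7).
Reached (1/7) = 1. Collecting the sign flips along the way, the symbol is -1.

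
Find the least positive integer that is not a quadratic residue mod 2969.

3

(2/2969) = +1, so 2 is a residue.
(3/2969) = −1, so 3 is the smallest positive non-residue mod 2969.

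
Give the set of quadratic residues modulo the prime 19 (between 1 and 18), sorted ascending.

Square k = 1,…,9 (k and 19−k give the same square):
1²=1, 2²=4, 3²=9, 4²=16, 5²≡6, 6²≡17, 7²≡11, 8²≡7, 9²≡5 (mod 19).
So the quadratic residues mod 19 are {1, 4, 5, 6, 7, 9, 11, 16, 17}.

1, 4, 5, 6, 7, 9, 11, 16, 17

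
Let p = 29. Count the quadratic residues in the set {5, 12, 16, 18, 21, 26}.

2

(5/29) = +1 → QR.
(12/29) = -1 → non-residue.
(16/29) = +1 → QR.
(18/29) = -1 → non-residue.
(21/29) = -1 → non-residue.
(26/29) = -1 → non-residue.
Total quadratic residues among the 6: 2.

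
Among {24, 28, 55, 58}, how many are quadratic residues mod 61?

(24/61) = -1 → non-residue.
(28/61) = -1 → non-residue.
(55/61) = -1 → non-residue.
(58/61) = +1 → QR.
Total quadratic residues among the 4: 1.

1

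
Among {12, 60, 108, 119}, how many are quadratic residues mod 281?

1

(12/281) = -1 → non-residue.
(60/281) = -1 → non-residue.
(108/281) = -1 → non-residue.
(119/281) = +1 → QR.
Total quadratic residues among the 4: 1.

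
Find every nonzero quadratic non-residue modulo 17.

Square k = 1,…,8 (k and 17−k give the same square):
1²=1, 2²=4, 3²=9, 4²=16, 5²≡8, 6²≡2, 7²≡15, 8²≡13 (mod 17).
The residues are {1, 2, 4, 8, 9, 13, 15, 16}; the non-residues are the remaining 8 nonzero classes.

3,5,6,7,10,11,12,14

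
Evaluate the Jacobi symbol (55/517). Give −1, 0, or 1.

0

Reciprocity: 55 ≡ 3 and 517 ≡ 1 (mod 4), so (55/517) = +(517/55).
Reduce top mod 55: now compute (22/55).
Pull out 2: since 55 ≡ 7 (mod 8), (2/55) = +1.
Reciprocity: 11 ≡ 3 and 55 ≡ 3 (mod 4), so (11/55) = −(55/11).
Reduce top mod 11: now compute (0/11).
Top reduces to 0: gcd > 1, so the symbol is 0.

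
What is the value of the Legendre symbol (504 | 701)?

Pull out 2^3: since 701 ≡ 5 (mod 8), (2/701) = -1, so (2/701)^3 = -1.
Reciprocity: 63 ≡ 3 and 701 ≡ 1 (mod 4), so (63/701) = +(701/63).
Reduce top mod 63: now compute (8/63).
Pull out 2^3: since 63 ≡ 7 (mod 8), (2/63) = +1, so (2/63)^3 = +1.
Reached (1/63) = 1. Collecting the sign flips along the way, the symbol is -1.

-1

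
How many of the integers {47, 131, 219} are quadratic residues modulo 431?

(47/431) = -1 → non-residue.
(131/431) = -1 → non-residue.
(219/431) = -1 → non-residue.
Total quadratic residues among the 3: 0.

0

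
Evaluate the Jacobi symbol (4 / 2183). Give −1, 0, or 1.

Pull out 2^2: since 2183 ≡ 7 (mod 8), (2/2183) = +1, so (2/2183)^2 = +1.
Reached (1/2183) = 1. Collecting the sign flips along the way, the symbol is +1.

1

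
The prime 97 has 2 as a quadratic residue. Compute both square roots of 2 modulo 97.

97 ≡ 1 (mod 4), so we find a root by search.
Trying successive values, 14² = 196 ≡ 2 (mod 97). The other root is 97 − 14 = 83.

14, 83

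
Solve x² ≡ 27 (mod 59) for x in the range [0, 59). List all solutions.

26, 33

Since 59 ≡ 3 (mod 4), a square root of 27 is 27^((59+1)/4) = 27^15 mod 59.
Repeated squaring: 27^2≡21, 27^4≡28, 27^8≡17 (mod 59).
27^15 = 27^(8+4+2+1) ≡ 26 (mod 59).
Check: 26² = 676 ≡ 27 (mod 59). The two roots are 26 and 33.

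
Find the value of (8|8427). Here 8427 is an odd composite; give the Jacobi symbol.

Pull out 2^3: since 8427 ≡ 3 (mod 8), (2/8427) = -1, so (2/8427)^3 = -1.
Reached (1/8427) = 1. Collecting the sign flips along the way, the symbol is -1.

-1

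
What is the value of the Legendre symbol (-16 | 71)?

-1

First reduce: -16 ≡ 55 (mod 71).
Reciprocity: 55 ≡ 3 and 71 ≡ 3 (mod 4), so (55/71) = −(71/55).
Reduce top mod 55: now compute (16/55).
Pull out 2^4: since 55 ≡ 7 (mod 8), (2/55) = +1, so (2/55)^4 = +1.
Reached (1/55) = 1. Collecting the sign flips along the way, the symbol is -1.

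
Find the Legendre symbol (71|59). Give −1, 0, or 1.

Euler's criterion: (71/59) ≡ 12^29 (mod 59).
12^2 ≡ 26 (mod 59)
12^4 ≡ 27 (mod 59)
12^8 ≡ 21 (mod 59)
12^16 ≡ 28 (mod 59)
12^29 = 12^(16+8+4+1) ≡ 1 (mod 59).
Result is 1, so (71/59) = 1.

1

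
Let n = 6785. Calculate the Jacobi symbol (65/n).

0

Reciprocity: 65 ≡ 1 and 6785 ≡ 1 (mod 4), so (65/6785) = +(6785/65).
Reduce top mod 65: now compute (25/65).
Reciprocity: 25 ≡ 1 and 65 ≡ 1 (mod 4), so (25/65) = +(65/25).
Reduce top mod 25: now compute (15/25).
Reciprocity: 15 ≡ 3 and 25 ≡ 1 (mod 4), so (15/25) = +(25/15).
Reduce top mod 15: now compute (10/15).
Pull out 2: since 15 ≡ 7 (mod 8), (2/15) = +1.
Reciprocity: 5 ≡ 1 and 15 ≡ 3 (mod 4), so (5/15) = +(15/5).
Reduce top mod 5: now compute (0/5).
Top reduces to 0: gcd > 1, so the symbol is 0.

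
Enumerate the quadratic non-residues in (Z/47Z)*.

5, 10, 11, 13, 15, 19, 20, 22, 23, 26, 29, 30, 31, 33, 35, 38, 39, 40, 41, 43, 44, 45, 46

Square k = 1,…,23 (k and 47−k give the same square):
1²=1, 2²=4, 3²=9, 4²=16, 5²=25, 6²=36, 7²≡2, 8²≡17, 9²≡34, 10²≡6, 11²≡27, 12²≡3, 13²≡28, 14²≡8, 15²≡37, 16²≡21, 17²≡7, 18²≡42, 19²≡32, 20²≡24, 21²≡18, 22²≡14, 23²≡12 (mod 47).
The residues are {1, 2, 3, 4, 6, 7, 8, 9, 12, 14, 16, 17, 18, 21, 24, 25, 27, 28, 32, 34, 36, 37, 42}; the non-residues are the remaining 23 nonzero classes.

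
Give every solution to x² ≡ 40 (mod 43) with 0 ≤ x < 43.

Since 43 ≡ 3 (mod 4), a square root of 40 is 40^((43+1)/4) = 40^11 mod 43.
Repeated squaring: 40^2≡9, 40^4≡38, 40^8≡25 (mod 43).
40^11 = 40^(8+2+1) ≡ 13 (mod 43).
Check: 13² = 169 ≡ 40 (mod 43). The two roots are 13 and 30.

13, 30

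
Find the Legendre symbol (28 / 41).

Pull out 2^2: since 41 ≡ 1 (mod 8), (2/41) = +1, so (2/41)^2 = +1.
Reciprocity: 7 ≡ 3 and 41 ≡ 1 (mod 4), so (7/41) = +(41/7).
Reduce top mod 7: now compute (6/7).
Pull out 2: since 7 ≡ 7 (mod 8), (2/7) = +1.
Reciprocity: 3 ≡ 3 and 7 ≡ 3 (mod 4), so (3/7) = −(7/3).
Reduce top mod 3: now compute (1/3).
Reached (1/3) = 1. Collecting the sign flips along the way, the symbol is -1.

-1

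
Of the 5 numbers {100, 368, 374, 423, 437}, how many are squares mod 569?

2

(100/569) = +1 → QR.
(368/569) = -1 → non-residue.
(374/569) = -1 → non-residue.
(423/569) = -1 → non-residue.
(437/569) = +1 → QR.
Total quadratic residues among the 5: 2.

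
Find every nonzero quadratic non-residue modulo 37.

2,5,6,8,13,14,15,17,18,19,20,22,23,24,29,31,32,35

Square k = 1,…,18 (k and 37−k give the same square):
1²=1, 2²=4, 3²=9, 4²=16, 5²=25, 6²=36, 7²≡12, 8²≡27, 9²≡7, 10²≡26, 11²≡10, 12²≡33, 13²≡21, 14²≡11, 15²≡3, 16²≡34, 17²≡30, 18²≡28 (mod 37).
The residues are {1, 3, 4, 7, 9, 10, 11, 12, 16, 21, 25, 26, 27, 28, 30, 33, 34, 36}; the non-residues are the remaining 18 nonzero classes.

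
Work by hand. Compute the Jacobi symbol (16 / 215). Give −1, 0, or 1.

Pull out 2^4: since 215 ≡ 7 (mod 8), (2/215) = +1, so (2/215)^4 = +1.
Reached (1/215) = 1. Collecting the sign flips along the way, the symbol is +1.

1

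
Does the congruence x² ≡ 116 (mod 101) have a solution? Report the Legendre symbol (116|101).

Euler's criterion: (116/101) ≡ 15^50 (mod 101).
15^2 ≡ 23 (mod 101)
15^4 ≡ 24 (mod 101)
15^8 ≡ 71 (mod 101)
15^16 ≡ 92 (mod 101)
15^32 ≡ 81 (mod 101)
15^50 = 15^(32+16+2) ≡ 100 (mod 101).
Result is 100 ≡ −1, so (116/101) = −1.

-1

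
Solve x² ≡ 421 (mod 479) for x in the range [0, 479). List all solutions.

Since 479 ≡ 3 (mod 4), a square root of 421 is 421^((479+1)/4) = 421^120 mod 479.
Repeated squaring: 421^2≡11, 421^4≡121, 421^8≡271, 421^16≡154, 421^32≡245, 421^64≡150 (mod 479).
421^120 = 421^(64+32+16+8) ≡ 30 (mod 479).
Check: 30² = 900 ≡ 421 (mod 479). The two roots are 30 and 449.

30, 449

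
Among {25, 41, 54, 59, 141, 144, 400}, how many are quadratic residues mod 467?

6

(25/467) = +1 → QR.
(41/467) = +1 → QR.
(54/467) = -1 → non-residue.
(59/467) = +1 → QR.
(141/467) = +1 → QR.
(144/467) = +1 → QR.
(400/467) = +1 → QR.
Total quadratic residues among the 7: 6.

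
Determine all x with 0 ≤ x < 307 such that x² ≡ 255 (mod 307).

Since 307 ≡ 3 (mod 4), a square root of 255 is 255^((307+1)/4) = 255^77 mod 307.
Repeated squaring: 255^2≡248, 255^4≡104, 255^8≡71, 255^16≡129, 255^32≡63, 255^64≡285 (mod 307).
255^77 = 255^(64+8+4+1) ≡ 191 (mod 307).
Check: 191² = 36481 ≡ 255 (mod 307). The two roots are 116 and 191.

116, 191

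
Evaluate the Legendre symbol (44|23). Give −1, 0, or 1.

First reduce: 44 ≡ 21 (mod 23).
Reciprocity: 21 ≡ 1 and 23 ≡ 3 (mod 4), so (21/23) = +(23/21).
Reduce top mod 21: now compute (2/21).
Pull out 2: since 21 ≡ 5 (mod 8), (2/21) = -1.
Reached (1/21) = 1. Collecting the sign flips along the way, the symbol is -1.

-1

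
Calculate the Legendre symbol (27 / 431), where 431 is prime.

Euler's criterion: (27/431) ≡ 27^215 (mod 431).
27^2 ≡ 298 (mod 431)
27^4 ≡ 18 (mod 431)
27^8 ≡ 324 (mod 431)
27^16 ≡ 243 (mod 431)
27^32 ≡ 2 (mod 431)
27^64 ≡ 4 (mod 431)
27^128 ≡ 16 (mod 431)
27^215 = 27^(128+64+16+4+2+1) ≡ 1 (mod 431).
Result is 1, so (27/431) = 1.

1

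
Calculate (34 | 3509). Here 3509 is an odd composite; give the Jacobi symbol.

1

Pull out 2: since 3509 ≡ 5 (mod 8), (2/3509) = -1.
Reciprocity: 17 ≡ 1 and 3509 ≡ 1 (mod 4), so (17/3509) = +(3509/17).
Reduce top mod 17: now compute (7/17).
Reciprocity: 7 ≡ 3 and 17 ≡ 1 (mod 4), so (7/17) = +(17/7).
Reduce top mod 7: now compute (3/7).
Reciprocity: 3 ≡ 3 and 7 ≡ 3 (mod 4), so (3/7) = −(7/3).
Reduce top mod 3: now compute (1/3).
Reached (1/3) = 1. Collecting the sign flips along the way, the symbol is +1.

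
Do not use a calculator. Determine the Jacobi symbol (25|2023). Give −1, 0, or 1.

Reciprocity: 25 ≡ 1 and 2023 ≡ 3 (mod 4), so (25/2023) = +(2023/25).
Reduce top mod 25: now compute (23/25).
Reciprocity: 23 ≡ 3 and 25 ≡ 1 (mod 4), so (23/25) = +(25/23).
Reduce top mod 23: now compute (2/23).
Pull out 2: since 23 ≡ 7 (mod 8), (2/23) = +1.
Reached (1/23) = 1. Collecting the sign flips along the way, the symbol is +1.

1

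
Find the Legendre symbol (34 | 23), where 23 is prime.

Euler's criterion: (34/23) ≡ 11^11 (mod 23).
11^2 ≡ 6 (mod 23)
11^4 ≡ 13 (mod 23)
11^8 ≡ 8 (mod 23)
11^11 = 11^(8+2+1) ≡ 22 (mod 23).
Result is 22 ≡ −1, so (34/23) = −1.

-1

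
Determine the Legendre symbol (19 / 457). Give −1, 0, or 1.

Reciprocity: 19 ≡ 3 and 457 ≡ 1 (mod 4), so (19/457) = +(457/19).
Reduce top mod 19: now compute (1/19).
Reached (1/19) = 1. Collecting the sign flips along the way, the symbol is +1.

1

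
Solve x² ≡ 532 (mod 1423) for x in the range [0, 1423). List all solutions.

Since 1423 ≡ 3 (mod 4), a square root of 532 is 532^((1423+1)/4) = 532^356 mod 1423.
Repeated squaring: 532^2≡1270, 532^4≡641, 532^8≡1057, 532^16≡194, 532^32≡638, 532^64≡66, 532^128≡87, 532^256≡454 (mod 1423).
532^356 = 532^(256+64+32+4) ≡ 1004 (mod 1423).
Check: 1004² = 1008016 ≡ 532 (mod 1423). The two roots are 419 and 1004.

419, 1004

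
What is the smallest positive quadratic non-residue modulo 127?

(2/127) = +1, so 2 is a residue.
(3/127) = −1, so 3 is the smallest positive non-residue mod 127.

3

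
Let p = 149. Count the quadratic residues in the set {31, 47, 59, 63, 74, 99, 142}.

4

(31/149) = +1 → QR.
(47/149) = +1 → QR.
(59/149) = -1 → non-residue.
(63/149) = +1 → QR.
(74/149) = -1 → non-residue.
(99/149) = -1 → non-residue.
(142/149) = +1 → QR.
Total quadratic residues among the 7: 4.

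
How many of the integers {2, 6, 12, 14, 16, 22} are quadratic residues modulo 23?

4

(2/23) = +1 → QR.
(6/23) = +1 → QR.
(12/23) = +1 → QR.
(14/23) = -1 → non-residue.
(16/23) = +1 → QR.
(22/23) = -1 → non-residue.
Total quadratic residues among the 6: 4.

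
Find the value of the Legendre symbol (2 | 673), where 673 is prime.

Pull out 2: since 673 ≡ 1 (mod 8), (2/673) = +1.
Reached (1/673) = 1. Collecting the sign flips along the way, the symbol is +1.

1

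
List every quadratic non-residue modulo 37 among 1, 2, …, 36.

2, 5, 6, 8, 13, 14, 15, 17, 18, 19, 20, 22, 23, 24, 29, 31, 32, 35

Square k = 1,…,18 (k and 37−k give the same square):
1²=1, 2²=4, 3²=9, 4²=16, 5²=25, 6²=36, 7²≡12, 8²≡27, 9²≡7, 10²≡26, 11²≡10, 12²≡33, 13²≡21, 14²≡11, 15²≡3, 16²≡34, 17²≡30, 18²≡28 (mod 37).
The residues are {1, 3, 4, 7, 9, 10, 11, 12, 16, 21, 25, 26, 27, 28, 30, 33, 34, 36}; the non-residues are the remaining 18 nonzero classes.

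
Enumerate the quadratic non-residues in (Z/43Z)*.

Square k = 1,…,21 (k and 43−k give the same square):
1²=1, 2²=4, 3²=9, 4²=16, 5²=25, 6²=36, 7²≡6, 8²≡21, 9²≡38, 10²≡14, 11²≡35, 12²≡15, 13²≡40, 14²≡24, 15²≡10, 16²≡41, 17²≡31, 18²≡23, 19²≡17, 20²≡13, 21²≡11 (mod 43).
The residues are {1, 4, 6, 9, 10, 11, 13, 14, 15, 16, 17, 21, 23, 24, 25, 31, 35, 36, 38, 40, 41}; the non-residues are the remaining 21 nonzero classes.

2 3 5 7 8 12 18 19 20 22 26 27 28 29 30 32 33 34 37 39 42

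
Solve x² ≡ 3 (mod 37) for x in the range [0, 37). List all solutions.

37 ≡ 1 (mod 4), so we find a root by search.
Trying successive values, 15² = 225 ≡ 3 (mod 37). The other root is 37 − 15 = 22.

15, 22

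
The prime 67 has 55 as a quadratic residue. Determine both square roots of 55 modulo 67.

16, 51

Since 67 ≡ 3 (mod 4), a square root of 55 is 55^((67+1)/4) = 55^17 mod 67.
Repeated squaring: 55^2≡10, 55^4≡33, 55^8≡17, 55^16≡21 (mod 67).
55^17 = 55^(16+1) ≡ 16 (mod 67).
Check: 16² = 256 ≡ 55 (mod 67). The two roots are 16 and 51.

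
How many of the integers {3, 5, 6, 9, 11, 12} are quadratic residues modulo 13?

3

(3/13) = +1 → QR.
(5/13) = -1 → non-residue.
(6/13) = -1 → non-residue.
(9/13) = +1 → QR.
(11/13) = -1 → non-residue.
(12/13) = +1 → QR.
Total quadratic residues among the 6: 3.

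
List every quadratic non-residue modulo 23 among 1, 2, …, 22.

Square k = 1,…,11 (k and 23−k give the same square):
1²=1, 2²=4, 3²=9, 4²=16, 5²≡2, 6²≡13, 7²≡3, 8²≡18, 9²≡12, 10²≡8, 11²≡6 (mod 23).
The residues are {1, 2, 3, 4, 6, 8, 9, 12, 13, 16, 18}; the non-residues are the remaining 11 nonzero classes.

5 7 10 11 14 15 17 19 20 21 22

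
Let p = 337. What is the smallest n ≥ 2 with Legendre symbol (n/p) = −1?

5

(2/337) = +1, so 2 is a residue.
(3/337) = +1, so 3 is a residue.
(4/337) = +1, so 4 is a residue.
(5/337) = −1, so 5 is the smallest positive non-residue mod 337.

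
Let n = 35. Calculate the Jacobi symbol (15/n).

Reciprocity: 15 ≡ 3 and 35 ≡ 3 (mod 4), so (15/35) = −(35/15).
Reduce top mod 15: now compute (5/15).
Reciprocity: 5 ≡ 1 and 15 ≡ 3 (mod 4), so (5/15) = +(15/5).
Reduce top mod 5: now compute (0/5).
Top reduces to 0: gcd > 1, so the symbol is 0.

0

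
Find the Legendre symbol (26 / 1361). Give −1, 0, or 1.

1

Pull out 2: since 1361 ≡ 1 (mod 8), (2/1361) = +1.
Reciprocity: 13 ≡ 1 and 1361 ≡ 1 (mod 4), so (13/1361) = +(1361/13).
Reduce top mod 13: now compute (9/13).
Reciprocity: 9 ≡ 1 and 13 ≡ 1 (mod 4), so (9/13) = +(13/9).
Reduce top mod 9: now compute (4/9).
Pull out 2^2: since 9 ≡ 1 (mod 8), (2/9) = +1, so (2/9)^2 = +1.
Reached (1/9) = 1. Collecting the sign flips along the way, the symbol is +1.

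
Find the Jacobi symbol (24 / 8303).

1

Pull out 2^3: since 8303 ≡ 7 (mod 8), (2/8303) = +1, so (2/8303)^3 = +1.
Reciprocity: 3 ≡ 3 and 8303 ≡ 3 (mod 4), so (3/8303) = −(8303/3).
Reduce top mod 3: now compute (2/3).
Pull out 2: since 3 ≡ 3 (mod 8), (2/3) = -1.
Reached (1/3) = 1. Collecting the sign flips along the way, the symbol is +1.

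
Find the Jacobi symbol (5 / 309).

Reciprocity: 5 ≡ 1 and 309 ≡ 1 (mod 4), so (5/309) = +(309/5).
Reduce top mod 5: now compute (4/5).
Pull out 2^2: since 5 ≡ 5 (mod 8), (2/5) = -1, so (2/5)^2 = +1.
Reached (1/5) = 1. Collecting the sign flips along the way, the symbol is +1.

1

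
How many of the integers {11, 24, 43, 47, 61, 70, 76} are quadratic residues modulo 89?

2

(11/89) = +1 → QR.
(24/89) = -1 → non-residue.
(43/89) = -1 → non-residue.
(47/89) = +1 → QR.
(61/89) = -1 → non-residue.
(70/89) = -1 → non-residue.
(76/89) = -1 → non-residue.
Total quadratic residues among the 7: 2.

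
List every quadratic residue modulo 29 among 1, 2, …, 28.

Square k = 1,…,14 (k and 29−k give the same square):
1²=1, 2²=4, 3²=9, 4²=16, 5²=25, 6²≡7, 7²≡20, 8²≡6, 9²≡23, 10²≡13, 11²≡5, 12²≡28, 13²≡24, 14²≡22 (mod 29).
So the quadratic residues mod 29 are {1, 4, 5, 6, 7, 9, 13, 16, 20, 22, 23, 24, 25, 28}.

1 4 5 6 7 9 13 16 20 22 23 24 25 28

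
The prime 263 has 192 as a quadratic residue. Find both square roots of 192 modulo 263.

Since 263 ≡ 3 (mod 4), a square root of 192 is 192^((263+1)/4) = 192^66 mod 263.
Repeated squaring: 192^2≡44, 192^4≡95, 192^8≡83, 192^16≡51, 192^32≡234, 192^64≡52 (mod 263).
192^66 = 192^(64+2) ≡ 184 (mod 263).
Check: 184² = 33856 ≡ 192 (mod 263). The two roots are 79 and 184.

79, 184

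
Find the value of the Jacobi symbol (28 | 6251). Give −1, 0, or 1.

0

Pull out 2^2: since 6251 ≡ 3 (mod 8), (2/6251) = -1, so (2/6251)^2 = +1.
Reciprocity: 7 ≡ 3 and 6251 ≡ 3 (mod 4), so (7/6251) = −(6251/7).
Reduce top mod 7: now compute (0/7).
Top reduces to 0: gcd > 1, so the symbol is 0.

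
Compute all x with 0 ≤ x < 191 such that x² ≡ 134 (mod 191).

Since 191 ≡ 3 (mod 4), a square root of 134 is 134^((191+1)/4) = 134^48 mod 191.
Repeated squaring: 134^2≡2, 134^4≡4, 134^8≡16, 134^16≡65, 134^32≡23 (mod 191).
134^48 = 134^(32+16) ≡ 158 (mod 191).
Check: 158² = 24964 ≡ 134 (mod 191). The two roots are 33 and 158.

33, 158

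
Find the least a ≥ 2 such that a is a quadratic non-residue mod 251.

2

(2/251) = −1, so 2 is the smallest positive non-residue mod 251.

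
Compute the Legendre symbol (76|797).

-1

Euler's criterion: (76/797) ≡ 76^398 (mod 797).
76^2 ≡ 197 (mod 797)
76^4 ≡ 553 (mod 797)
76^8 ≡ 558 (mod 797)
76^16 ≡ 534 (mod 797)
76^32 ≡ 627 (mod 797)
76^64 ≡ 208 (mod 797)
76^128 ≡ 226 (mod 797)
76^256 ≡ 68 (mod 797)
76^398 = 76^(256+128+8+4+2) ≡ 796 (mod 797).
Result is 796 ≡ −1, so (76/797) = −1.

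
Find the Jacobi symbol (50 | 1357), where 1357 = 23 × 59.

-1

Pull out 2: since 1357 ≡ 5 (mod 8), (2/1357) = -1.
Reciprocity: 25 ≡ 1 and 1357 ≡ 1 (mod 4), so (25/1357) = +(1357/25).
Reduce top mod 25: now compute (7/25).
Reciprocity: 7 ≡ 3 and 25 ≡ 1 (mod 4), so (7/25) = +(25/7).
Reduce top mod 7: now compute (4/7).
Pull out 2^2: since 7 ≡ 7 (mod 8), (2/7) = +1, so (2/7)^2 = +1.
Reached (1/7) = 1. Collecting the sign flips along the way, the symbol is -1.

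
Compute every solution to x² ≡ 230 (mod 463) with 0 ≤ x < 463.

Since 463 ≡ 3 (mod 4), a square root of 230 is 230^((463+1)/4) = 230^116 mod 463.
Repeated squaring: 230^2≡118, 230^4≡34, 230^8≡230, 230^16≡118, 230^32≡34, 230^64≡230 (mod 463).
230^116 = 230^(64+32+16+4) ≡ 34 (mod 463).
Check: 34² = 1156 ≡ 230 (mod 463). The two roots are 34 and 429.

34, 429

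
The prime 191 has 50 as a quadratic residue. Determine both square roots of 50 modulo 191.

94, 97

Since 191 ≡ 3 (mod 4), a square root of 50 is 50^((191+1)/4) = 50^48 mod 191.
Repeated squaring: 50^2≡17, 50^4≡98, 50^8≡54, 50^16≡51, 50^32≡118 (mod 191).
50^48 = 50^(32+16) ≡ 97 (mod 191).
Check: 97² = 9409 ≡ 50 (mod 191). The two roots are 94 and 97.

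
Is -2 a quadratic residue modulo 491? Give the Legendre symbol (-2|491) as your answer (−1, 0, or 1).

First reduce: -2 ≡ 489 (mod 491).
Reciprocity: 489 ≡ 1 and 491 ≡ 3 (mod 4), so (489/491) = +(491/489).
Reduce top mod 489: now compute (2/489).
Pull out 2: since 489 ≡ 1 (mod 8), (2/489) = +1.
Reached (1/489) = 1. Collecting the sign flips along the way, the symbol is +1.

1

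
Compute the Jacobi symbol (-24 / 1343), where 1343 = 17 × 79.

First reduce: -24 ≡ 1319 (mod 1343).
Reciprocity: 1319 ≡ 3 and 1343 ≡ 3 (mod 4), so (1319/1343) = −(1343/1319).
Reduce top mod 1319: now compute (24/1319).
Pull out 2^3: since 1319 ≡ 7 (mod 8), (2/1319) = +1, so (2/1319)^3 = +1.
Reciprocity: 3 ≡ 3 and 1319 ≡ 3 (mod 4), so (3/1319) = −(1319/3).
Reduce top mod 3: now compute (2/3).
Pull out 2: since 3 ≡ 3 (mod 8), (2/3) = -1.
Reached (1/3) = 1. Collecting the sign flips along the way, the symbol is -1.

-1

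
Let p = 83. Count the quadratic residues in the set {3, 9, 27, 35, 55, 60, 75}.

(3/83) = +1 → QR.
(9/83) = +1 → QR.
(27/83) = +1 → QR.
(35/83) = -1 → non-residue.
(55/83) = -1 → non-residue.
(60/83) = -1 → non-residue.
(75/83) = +1 → QR.
Total quadratic residues among the 7: 4.

4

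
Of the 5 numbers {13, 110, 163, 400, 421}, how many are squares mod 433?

(13/433) = +1 → QR.
(110/433) = -1 → non-residue.
(163/433) = -1 → non-residue.
(400/433) = +1 → QR.
(421/433) = +1 → QR.
Total quadratic residues among the 5: 3.

3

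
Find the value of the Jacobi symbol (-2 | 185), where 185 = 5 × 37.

1

First reduce: -2 ≡ 183 (mod 185).
Reciprocity: 183 ≡ 3 and 185 ≡ 1 (mod 4), so (183/185) = +(185/183).
Reduce top mod 183: now compute (2/183).
Pull out 2: since 183 ≡ 7 (mod 8), (2/183) = +1.
Reached (1/183) = 1. Collecting the sign flips along the way, the symbol is +1.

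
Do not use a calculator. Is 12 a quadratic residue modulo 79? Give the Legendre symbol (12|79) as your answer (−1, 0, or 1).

Pull out 2^2: since 79 ≡ 7 (mod 8), (2/79) = +1, so (2/79)^2 = +1.
Reciprocity: 3 ≡ 3 and 79 ≡ 3 (mod 4), so (3/79) = −(79/3).
Reduce top mod 3: now compute (1/3).
Reached (1/3) = 1. Collecting the sign flips along the way, the symbol is -1.

-1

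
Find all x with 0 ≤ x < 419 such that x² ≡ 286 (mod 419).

Since 419 ≡ 3 (mod 4), a square root of 286 is 286^((419+1)/4) = 286^105 mod 419.
Repeated squaring: 286^2≡91, 286^4≡320, 286^8≡164, 286^16≡80, 286^32≡115, 286^64≡236 (mod 419).
286^105 = 286^(64+32+8+1) ≡ 185 (mod 419).
Check: 185² = 34225 ≡ 286 (mod 419). The two roots are 185 and 234.

185, 234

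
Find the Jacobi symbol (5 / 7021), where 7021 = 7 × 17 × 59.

Reciprocity: 5 ≡ 1 and 7021 ≡ 1 (mod 4), so (5/7021) = +(7021/5).
Reduce top mod 5: now compute (1/5).
Reached (1/5) = 1. Collecting the sign flips along the way, the symbol is +1.

1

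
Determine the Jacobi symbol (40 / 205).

0

Pull out 2^3: since 205 ≡ 5 (mod 8), (2/205) = -1, so (2/205)^3 = -1.
Reciprocity: 5 ≡ 1 and 205 ≡ 1 (mod 4), so (5/205) = +(205/5).
Reduce top mod 5: now compute (0/5).
Top reduces to 0: gcd > 1, so the symbol is 0.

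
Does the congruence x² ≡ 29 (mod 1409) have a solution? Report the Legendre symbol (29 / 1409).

-1

Reciprocity: 29 ≡ 1 and 1409 ≡ 1 (mod 4), so (29/1409) = +(1409/29).
Reduce top mod 29: now compute (17/29).
Reciprocity: 17 ≡ 1 and 29 ≡ 1 (mod 4), so (17/29) = +(29/17).
Reduce top mod 17: now compute (12/17).
Pull out 2^2: since 17 ≡ 1 (mod 8), (2/17) = +1, so (2/17)^2 = +1.
Reciprocity: 3 ≡ 3 and 17 ≡ 1 (mod 4), so (3/17) = +(17/3).
Reduce top mod 3: now compute (2/3).
Pull out 2: since 3 ≡ 3 (mod 8), (2/3) = -1.
Reached (1/3) = 1. Collecting the sign flips along the way, the symbol is -1.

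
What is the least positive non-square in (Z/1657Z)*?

5

(2/1657) = +1, so 2 is a residue.
(3/1657) = +1, so 3 is a residue.
(4/1657) = +1, so 4 is a residue.
(5/1657) = −1, so 5 is the smallest positive non-residue mod 1657.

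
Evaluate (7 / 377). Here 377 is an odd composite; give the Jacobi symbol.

-1

Reciprocity: 7 ≡ 3 and 377 ≡ 1 (mod 4), so (7/377) = +(377/7).
Reduce top mod 7: now compute (6/7).
Pull out 2: since 7 ≡ 7 (mod 8), (2/7) = +1.
Reciprocity: 3 ≡ 3 and 7 ≡ 3 (mod 4), so (3/7) = −(7/3).
Reduce top mod 3: now compute (1/3).
Reached (1/3) = 1. Collecting the sign flips along the way, the symbol is -1.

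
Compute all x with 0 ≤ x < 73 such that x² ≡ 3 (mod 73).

21, 52

73 ≡ 1 (mod 4), so we find a root by search.
Trying successive values, 21² = 441 ≡ 3 (mod 73). The other root is 73 − 21 = 52.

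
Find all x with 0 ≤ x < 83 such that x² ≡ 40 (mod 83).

Since 83 ≡ 3 (mod 4), a square root of 40 is 40^((83+1)/4) = 40^21 mod 83.
Repeated squaring: 40^2≡23, 40^4≡31, 40^8≡48, 40^16≡63 (mod 83).
40^21 = 40^(16+4+1) ≡ 17 (mod 83).
Check: 17² = 289 ≡ 40 (mod 83). The two roots are 17 and 66.

17, 66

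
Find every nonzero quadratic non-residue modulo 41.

3,6,7,11,12,13,14,15,17,19,22,24,26,27,28,29,30,34,35,38

Square k = 1,…,20 (k and 41−k give the same square):
1²=1, 2²=4, 3²=9, 4²=16, 5²=25, 6²=36, 7²≡8, 8²≡23, 9²≡40, 10²≡18, 11²≡39, 12²≡21, 13²≡5, 14²≡32, 15²≡20, 16²≡10, 17²≡2, 18²≡37, 19²≡33, 20²≡31 (mod 41).
The residues are {1, 2, 4, 5, 8, 9, 10, 16, 18, 20, 21, 23, 25, 31, 32, 33, 36, 37, 39, 40}; the non-residues are the remaining 20 nonzero classes.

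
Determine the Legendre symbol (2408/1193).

Euler's criterion: (2408/1193) ≡ 22^596 (mod 1193).
22^2 ≡ 484 (mod 1193)
22^4 ≡ 428 (mod 1193)
22^8 ≡ 655 (mod 1193)
22^16 ≡ 738 (mod 1193)
22^32 ≡ 636 (mod 1193)
22^64 ≡ 69 (mod 1193)
22^128 ≡ 1182 (mod 1193)
22^256 ≡ 121 (mod 1193)
22^512 ≡ 325 (mod 1193)
22^596 = 22^(512+64+16+4) ≡ 1 (mod 1193).
Result is 1, so (2408/1193) = 1.

1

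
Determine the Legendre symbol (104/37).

First reduce: 104 ≡ 30 (mod 37).
Pull out 2: since 37 ≡ 5 (mod 8), (2/37) = -1.
Reciprocity: 15 ≡ 3 and 37 ≡ 1 (mod 4), so (15/37) = +(37/15).
Reduce top mod 15: now compute (7/15).
Reciprocity: 7 ≡ 3 and 15 ≡ 3 (mod 4), so (7/15) = −(15/7).
Reduce top mod 7: now compute (1/7).
Reached (1/7) = 1. Collecting the sign flips along the way, the symbol is +1.

1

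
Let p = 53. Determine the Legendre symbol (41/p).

Euler's criterion: (41/53) ≡ 41^26 (mod 53).
41^2 ≡ 38 (mod 53)
41^4 ≡ 13 (mod 53)
41^8 ≡ 10 (mod 53)
41^16 ≡ 47 (mod 53)
41^26 = 41^(16+8+2) ≡ 52 (mod 53).
Result is 52 ≡ −1, so (41/53) = −1.

-1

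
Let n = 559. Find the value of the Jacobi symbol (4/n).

1

Pull out 2^2: since 559 ≡ 7 (mod 8), (2/559) = +1, so (2/559)^2 = +1.
Reached (1/559) = 1. Collecting the sign flips along the way, the symbol is +1.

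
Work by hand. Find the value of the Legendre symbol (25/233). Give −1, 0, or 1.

1

Reciprocity: 25 ≡ 1 and 233 ≡ 1 (mod 4), so (25/233) = +(233/25).
Reduce top mod 25: now compute (8/25).
Pull out 2^3: since 25 ≡ 1 (mod 8), (2/25) = +1, so (2/25)^3 = +1.
Reached (1/25) = 1. Collecting the sign flips along the way, the symbol is +1.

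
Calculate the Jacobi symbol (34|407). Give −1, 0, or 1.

Pull out 2: since 407 ≡ 7 (mod 8), (2/407) = +1.
Reciprocity: 17 ≡ 1 and 407 ≡ 3 (mod 4), so (17/407) = +(407/17).
Reduce top mod 17: now compute (16/17).
Pull out 2^4: since 17 ≡ 1 (mod 8), (2/17) = +1, so (2/17)^4 = +1.
Reached (1/17) = 1. Collecting the sign flips along the way, the symbol is +1.

1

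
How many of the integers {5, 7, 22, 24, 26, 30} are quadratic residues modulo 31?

2

(5/31) = +1 → QR.
(7/31) = +1 → QR.
(22/31) = -1 → non-residue.
(24/31) = -1 → non-residue.
(26/31) = -1 → non-residue.
(30/31) = -1 → non-residue.
Total quadratic residues among the 6: 2.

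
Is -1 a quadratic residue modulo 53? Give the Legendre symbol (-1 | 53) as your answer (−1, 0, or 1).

Euler's criterion: (-1/53) ≡ 52^26 (mod 53).
52^2 ≡ 1 (mod 53)
52^4 ≡ 1 (mod 53)
52^8 ≡ 1 (mod 53)
52^16 ≡ 1 (mod 53)
52^26 = 52^(16+8+2) ≡ 1 (mod 53).
Result is 1, so (-1/53) = 1.

1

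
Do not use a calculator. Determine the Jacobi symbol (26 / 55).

1

Pull out 2: since 55 ≡ 7 (mod 8), (2/55) = +1.
Reciprocity: 13 ≡ 1 and 55 ≡ 3 (mod 4), so (13/55) = +(55/13).
Reduce top mod 13: now compute (3/13).
Reciprocity: 3 ≡ 3 and 13 ≡ 1 (mod 4), so (3/13) = +(13/3).
Reduce top mod 3: now compute (1/3).
Reached (1/3) = 1. Collecting the sign flips along the way, the symbol is +1.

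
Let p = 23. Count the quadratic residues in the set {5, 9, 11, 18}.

(5/23) = -1 → non-residue.
(9/23) = +1 → QR.
(11/23) = -1 → non-residue.
(18/23) = +1 → QR.
Total quadratic residues among the 4: 2.

2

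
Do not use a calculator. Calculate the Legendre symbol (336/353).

1

Pull out 2^4: since 353 ≡ 1 (mod 8), (2/353) = +1, so (2/353)^4 = +1.
Reciprocity: 21 ≡ 1 and 353 ≡ 1 (mod 4), so (21/353) = +(353/21).
Reduce top mod 21: now compute (17/21).
Reciprocity: 17 ≡ 1 and 21 ≡ 1 (mod 4), so (17/21) = +(21/17).
Reduce top mod 17: now compute (4/17).
Pull out 2^2: since 17 ≡ 1 (mod 8), (2/17) = +1, so (2/17)^2 = +1.
Reached (1/17) = 1. Collecting the sign flips along the way, the symbol is +1.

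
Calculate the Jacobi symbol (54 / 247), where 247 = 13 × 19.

-1

Pull out 2: since 247 ≡ 7 (mod 8), (2/247) = +1.
Reciprocity: 27 ≡ 3 and 247 ≡ 3 (mod 4), so (27/247) = −(247/27).
Reduce top mod 27: now compute (4/27).
Pull out 2^2: since 27 ≡ 3 (mod 8), (2/27) = -1, so (2/27)^2 = +1.
Reached (1/27) = 1. Collecting the sign flips along the way, the symbol is -1.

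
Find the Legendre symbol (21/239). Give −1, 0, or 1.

Reciprocity: 21 ≡ 1 and 239 ≡ 3 (mod 4), so (21/239) = +(239/21).
Reduce top mod 21: now compute (8/21).
Pull out 2^3: since 21 ≡ 5 (mod 8), (2/21) = -1, so (2/21)^3 = -1.
Reached (1/21) = 1. Collecting the sign flips along the way, the symbol is -1.

-1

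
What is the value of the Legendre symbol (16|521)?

1

Euler's criterion: (16/521) ≡ 16^260 (mod 521).
16^2 ≡ 256 (mod 521)
16^4 ≡ 411 (mod 521)
16^8 ≡ 117 (mod 521)
16^16 ≡ 143 (mod 521)
16^32 ≡ 130 (mod 521)
16^64 ≡ 228 (mod 521)
16^128 ≡ 405 (mod 521)
16^256 ≡ 431 (mod 521)
16^260 = 16^(256+4) ≡ 1 (mod 521).
Result is 1, so (16/521) = 1.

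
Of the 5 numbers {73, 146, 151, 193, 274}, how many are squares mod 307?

(73/307) = -1 → non-residue.
(146/307) = +1 → QR.
(151/307) = -1 → non-residue.
(193/307) = -1 → non-residue.
(274/307) = +1 → QR.
Total quadratic residues among the 5: 2.

2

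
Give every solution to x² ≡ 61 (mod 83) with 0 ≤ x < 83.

12, 71

Since 83 ≡ 3 (mod 4), a square root of 61 is 61^((83+1)/4) = 61^21 mod 83.
Repeated squaring: 61^2≡69, 61^4≡30, 61^8≡70, 61^16≡3 (mod 83).
61^21 = 61^(16+4+1) ≡ 12 (mod 83).
Check: 12² = 144 ≡ 61 (mod 83). The two roots are 12 and 71.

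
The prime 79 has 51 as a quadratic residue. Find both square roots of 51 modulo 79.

29, 50

Since 79 ≡ 3 (mod 4), a square root of 51 is 51^((79+1)/4) = 51^20 mod 79.
Repeated squaring: 51^2≡73, 51^4≡36, 51^8≡32, 51^16≡76 (mod 79).
51^20 = 51^(16+4) ≡ 50 (mod 79).
Check: 50² = 2500 ≡ 51 (mod 79). The two roots are 29 and 50.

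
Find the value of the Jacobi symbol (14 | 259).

Pull out 2: since 259 ≡ 3 (mod 8), (2/259) = -1.
Reciprocity: 7 ≡ 3 and 259 ≡ 3 (mod 4), so (7/259) = −(259/7).
Reduce top mod 7: now compute (0/7).
Top reduces to 0: gcd > 1, so the symbol is 0.

0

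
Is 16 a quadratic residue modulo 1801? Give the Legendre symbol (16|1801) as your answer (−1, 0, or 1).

Pull out 2^4: since 1801 ≡ 1 (mod 8), (2/1801) = +1, so (2/1801)^4 = +1.
Reached (1/1801) = 1. Collecting the sign flips along the way, the symbol is +1.

1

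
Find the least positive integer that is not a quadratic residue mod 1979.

(2/1979) = −1, so 2 is the smallest positive non-residue mod 1979.

2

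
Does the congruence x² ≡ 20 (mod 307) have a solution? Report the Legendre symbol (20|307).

Pull out 2^2: since 307 ≡ 3 (mod 8), (2/307) = -1, so (2/307)^2 = +1.
Reciprocity: 5 ≡ 1 and 307 ≡ 3 (mod 4), so (5/307) = +(307/5).
Reduce top mod 5: now compute (2/5).
Pull out 2: since 5 ≡ 5 (mod 8), (2/5) = -1.
Reached (1/5) = 1. Collecting the sign flips along the way, the symbol is -1.

-1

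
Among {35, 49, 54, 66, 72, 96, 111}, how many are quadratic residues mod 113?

(35/113) = -1 → non-residue.
(49/113) = +1 → QR.
(54/113) = -1 → non-residue.
(66/113) = -1 → non-residue.
(72/113) = +1 → QR.
(96/113) = -1 → non-residue.
(111/113) = +1 → QR.
Total quadratic residues among the 7: 3.

3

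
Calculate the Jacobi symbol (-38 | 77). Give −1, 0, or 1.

First reduce: -38 ≡ 39 (mod 77).
Reciprocity: 39 ≡ 3 and 77 ≡ 1 (mod 4), so (39/77) = +(77/39).
Reduce top mod 39: now compute (38/39).
Pull out 2: since 39 ≡ 7 (mod 8), (2/39) = +1.
Reciprocity: 19 ≡ 3 and 39 ≡ 3 (mod 4), so (19/39) = −(39/19).
Reduce top mod 19: now compute (1/19).
Reached (1/19) = 1. Collecting the sign flips along the way, the symbol is -1.

-1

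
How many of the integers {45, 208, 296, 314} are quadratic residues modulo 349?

(45/349) = +1 → QR.
(208/349) = -1 → non-residue.
(296/349) = -1 → non-residue.
(314/349) = -1 → non-residue.
Total quadratic residues among the 4: 1.

1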